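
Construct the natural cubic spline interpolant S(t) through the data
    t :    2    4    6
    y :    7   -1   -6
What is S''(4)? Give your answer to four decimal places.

With M_i denoting the second derivative at x_i, h_i = 2, 2, and Δ_i = (y_(i+1) − y_i)/h_i = -4, -5/2:
  2·M_0 + 8·M_1 + 2·M_2 = 6(Δ_1 - Δ_0) = 9
Natural end conditions: M_0 = M_2 = 0.
Hence M_0 = 0, M_1 = 9/8, M_2 = 0.

1.1250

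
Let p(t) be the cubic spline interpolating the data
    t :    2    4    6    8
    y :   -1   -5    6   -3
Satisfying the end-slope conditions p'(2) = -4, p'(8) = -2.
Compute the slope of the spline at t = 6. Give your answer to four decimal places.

Put M_i = p'' at the i-th knot. Here h = (2, 2, 2) and Δ = (-2, 11/2, -9/2), so the interior equations h_(i-1)·M_(i-1) + 2(h_(i-1)+h_i)·M_i + h_i·M_(i+1) = 6(Δ_i − Δ_(i-1)) read
  2·M_0 + 8·M_1 + 2·M_2 = 6(Δ_1 - Δ_0) = 45
  2·M_1 + 8·M_2 + 2·M_3 = 6(Δ_2 - Δ_1) = -60
Clamped end conditions give two more equations: 2h_0·M_0 + h_0·M_1 = 6(Δ_0 - p'(2)) = 12 and h_2·M_2 + 2h_2·M_3 = 6(p'(8) - Δ_2) = 15.
Hence M_0 = -23/15, M_1 = 136/15, M_2 = -367/30, M_3 = 148/15.
On [6, 8], p'(t) = b_2 + 2c_2·(t - 6) + 3d_2·(t - 6)² with b_2 = Δ_2 - h_2(2M_2 + M_3)/6 = 11/30, c_2 = M_2/2 = -367/60, d_2 = (M_3 - M_2)/(6h_2) = 221/120. So p'(6) = 11/30.

0.3667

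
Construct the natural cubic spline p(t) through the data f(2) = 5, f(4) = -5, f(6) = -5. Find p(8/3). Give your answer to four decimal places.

Write M_i for p''(x_i). With h_i = 2, 2 and divided differences Δ_i = -5, 0, the continuity of p' gives the tridiagonal system
  2·M_0 + 8·M_1 + 2·M_2 = 6(Δ_1 - Δ_0) = 30
Natural end conditions: M_0 = M_2 = 0.
Solving: M_0 = 0, M_1 = 15/4, M_2 = 0.
On [2, 4], p(t) = 5 - 25/4·(t - 2) + 0·(t - 2)² + 5/16·(t - 2)³.
With (t - 2) = 2/3: p(8/3) = 25/27.

0.9259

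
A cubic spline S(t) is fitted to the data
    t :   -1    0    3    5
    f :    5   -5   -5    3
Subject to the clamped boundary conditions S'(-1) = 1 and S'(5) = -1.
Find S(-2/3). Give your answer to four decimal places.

3.4758

Put M_i = S'' at the i-th knot. Here h = (1, 3, 2) and Δ = (-10, 0, 4), so the interior equations h_(i-1)·M_(i-1) + 2(h_(i-1)+h_i)·M_i + h_i·M_(i+1) = 6(Δ_i − Δ_(i-1)) read
  1·M_0 + 8·M_1 + 3·M_2 = 6(Δ_1 - Δ_0) = 60
  3·M_1 + 10·M_2 + 2·M_3 = 6(Δ_2 - Δ_1) = 24
Clamped end conditions give two more equations: 2h_0·M_0 + h_0·M_1 = 6(Δ_0 - S'(-1)) = -66 and h_2·M_2 + 2h_2·M_3 = 6(S'(5) - Δ_2) = -30.
Hence M_0 = -509/13, M_1 = 160/13, M_2 = 3/13, M_3 = -99/13.
On [-1, 0], S(t) = 5 + 1·(t + 1) - 509/26·(t + 1)² + 223/26·(t + 1)³.
With (t + 1) = 1/3: S(-2/3) = 1220/351.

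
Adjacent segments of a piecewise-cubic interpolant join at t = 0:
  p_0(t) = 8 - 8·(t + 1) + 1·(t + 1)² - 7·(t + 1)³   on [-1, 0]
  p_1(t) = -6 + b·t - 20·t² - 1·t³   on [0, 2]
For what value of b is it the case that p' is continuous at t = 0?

-27

p_0'(t) = -8 + 2·(t + 1) - 21·(t + 1)², so p_0'(0) = -27. On the right, p_1'(0) = b, so b = -27.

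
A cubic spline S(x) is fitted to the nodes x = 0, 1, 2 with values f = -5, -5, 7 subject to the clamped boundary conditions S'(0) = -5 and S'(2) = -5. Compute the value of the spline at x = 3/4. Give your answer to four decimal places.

Let m_i = S''(x_i). Step sizes h_i = 1, 1; slopes of the chords Δ_i = (y_(i+1) - y_i)/h_i = 0, 12.
  1·m_0 + 4·m_1 + 1·m_2 = 6(Δ_1 - Δ_0) = 72
Clamped end conditions give two more equations: 2h_0·m_0 + h_0·m_1 = 6(Δ_0 - S'(0)) = 30 and h_1·m_1 + 2h_1·m_2 = 6(S'(2) - Δ_1) = -102.
Hence m_0 = -3, m_1 = 36, m_2 = -69.
On [0, 1], S(x) = -5 - 5·x - 3/2·x² + 13/2·x³.
With x = 3/4: S(3/4) = -877/128.

-6.8516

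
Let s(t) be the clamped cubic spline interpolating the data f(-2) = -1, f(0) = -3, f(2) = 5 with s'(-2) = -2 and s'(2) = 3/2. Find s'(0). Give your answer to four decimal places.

Put m_i = s'' at the i-th knot. Here h = (2, 2) and Δ = (-1, 4), so the interior equations h_(i-1)·m_(i-1) + 2(h_(i-1)+h_i)·m_i + h_i·m_(i+1) = 6(Δ_i − Δ_(i-1)) read
  2·m_0 + 8·m_1 + 2·m_2 = 6(Δ_1 - Δ_0) = 30
Clamped end conditions give two more equations: 2h_0·m_0 + h_0·m_1 = 6(Δ_0 - s'(-2)) = 6 and h_1·m_1 + 2h_1·m_2 = 6(s'(2) - Δ_1) = -15.
Solving the tridiagonal system: m_0 = -11/8, m_1 = 23/4, m_2 = -53/8.
On [0, 2], s'(t) = b_1 + 2c_1·t + 3d_1·t² with b_1 = Δ_1 - h_1(2m_1 + m_2)/6 = 19/8, c_1 = m_1/2 = 23/8, d_1 = (m_2 - m_1)/(6h_1) = -33/32. So s'(0) = 19/8.

2.3750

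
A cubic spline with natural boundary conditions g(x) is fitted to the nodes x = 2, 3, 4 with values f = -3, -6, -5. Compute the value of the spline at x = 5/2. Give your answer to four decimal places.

-4.8750

Let M_i = g''(x_i). Step sizes h_i = 1, 1; slopes of the chords Δ_i = (y_(i+1) - y_i)/h_i = -3, 1.
  1·M_0 + 4·M_1 + 1·M_2 = 6(Δ_1 - Δ_0) = 24
Natural end conditions: M_0 = M_2 = 0.
Forward elimination and back-substitution give M_0 = 0, M_1 = 6, M_2 = 0.
On [2, 3], g(x) = -3 - 4·(x - 2) + 0·(x - 2)² + 1·(x - 2)³.
With (x - 2) = 1/2: g(5/2) = -39/8.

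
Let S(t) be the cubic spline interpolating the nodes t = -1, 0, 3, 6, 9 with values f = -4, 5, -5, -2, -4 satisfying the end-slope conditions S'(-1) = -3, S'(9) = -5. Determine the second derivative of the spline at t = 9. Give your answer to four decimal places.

Put σ_i = S'' at the i-th knot. Here h = (1, 3, 3, 3) and Δ = (9, -10/3, 1, -2/3), so the interior equations h_(i-1)·σ_(i-1) + 2(h_(i-1)+h_i)·σ_i + h_i·σ_(i+1) = 6(Δ_i − Δ_(i-1)) read
  1·σ_0 + 8·σ_1 + 3·σ_2 = 6(Δ_1 - Δ_0) = -74
  3·σ_1 + 12·σ_2 + 3·σ_3 = 6(Δ_2 - Δ_1) = 26
  3·σ_2 + 12·σ_3 + 3·σ_4 = 6(Δ_3 - Δ_2) = -10
Clamped end conditions give two more equations: 2h_0·σ_0 + h_0·σ_1 = 6(Δ_0 - S'(-1)) = 72 and h_3·σ_3 + 2h_3·σ_4 = 6(S'(9) - Δ_3) = -26.
Forward elimination and back-substitution give σ_0 = 1297/29, σ_1 = -506/29, σ_2 = 605/87, σ_3 = -148/87, σ_4 = -101/29.

-3.4828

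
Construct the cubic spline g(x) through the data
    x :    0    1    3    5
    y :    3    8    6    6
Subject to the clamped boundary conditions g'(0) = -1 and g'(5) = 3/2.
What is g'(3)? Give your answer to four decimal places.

-2.4348

Let M_i = g''(x_i). Step sizes h_i = 1, 2, 2; slopes of the chords Δ_i = (y_(i+1) - y_i)/h_i = 5, -1, 0.
  1·M_0 + 6·M_1 + 2·M_2 = 6(Δ_1 - Δ_0) = -36
  2·M_1 + 8·M_2 + 2·M_3 = 6(Δ_2 - Δ_1) = 6
Clamped end conditions give two more equations: 2h_0·M_0 + h_0·M_1 = 6(Δ_0 - g'(0)) = 36 and h_2·M_2 + 2h_2·M_3 = 6(g'(5) - Δ_2) = 9.
Forward elimination and back-substitution give M_0 = 541/23, M_1 = -254/23, M_2 = 155/46, M_3 = 13/23.
On [3, 5], g'(x) = b_2 + 2c_2·(x - 3) + 3d_2·(x - 3)² with b_2 = Δ_2 - h_2(2M_2 + M_3)/6 = -56/23, c_2 = M_2/2 = 155/92, d_2 = (M_3 - M_2)/(6h_2) = -43/184. So g'(3) = -56/23.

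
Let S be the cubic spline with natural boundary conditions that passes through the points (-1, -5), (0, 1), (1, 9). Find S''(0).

With M_i denoting the second derivative at x_i, h_i = 1, 1, and Δ_i = (y_(i+1) − y_i)/h_i = 6, 8:
  1·M_0 + 4·M_1 + 1·M_2 = 6(Δ_1 - Δ_0) = 12
Natural end conditions: M_0 = M_2 = 0.
Solving: M_0 = 0, M_1 = 3, M_2 = 0.

3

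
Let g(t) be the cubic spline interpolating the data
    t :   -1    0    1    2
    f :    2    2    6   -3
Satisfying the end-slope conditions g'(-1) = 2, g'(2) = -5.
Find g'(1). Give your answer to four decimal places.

With M_i denoting the second derivative at x_i, h_i = 1, 1, 1, and Δ_i = (y_(i+1) − y_i)/h_i = 0, 4, -9:
  1·M_0 + 4·M_1 + 1·M_2 = 6(Δ_1 - Δ_0) = 24
  1·M_1 + 4·M_2 + 1·M_3 = 6(Δ_2 - Δ_1) = -78
Clamped end conditions give two more equations: 2h_0·M_0 + h_0·M_1 = 6(Δ_0 - g'(-1)) = -12 and h_2·M_2 + 2h_2·M_3 = 6(g'(2) - Δ_2) = 24.
Forward elimination and back-substitution give M_0 = -44/3, M_1 = 52/3, M_2 = -92/3, M_3 = 82/3.
On [1, 2], g'(t) = b_2 + 2c_2·(t - 1) + 3d_2·(t - 1)² with b_2 = Δ_2 - h_2(2M_2 + M_3)/6 = -10/3, c_2 = M_2/2 = -46/3, d_2 = (M_3 - M_2)/(6h_2) = 29/3. So g'(1) = -10/3.

-3.3333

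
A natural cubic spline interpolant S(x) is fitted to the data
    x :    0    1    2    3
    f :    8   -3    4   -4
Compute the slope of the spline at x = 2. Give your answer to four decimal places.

2.4000

Let M_i = S''(x_i). Step sizes h_i = 1, 1, 1; slopes of the chords Δ_i = (y_(i+1) - y_i)/h_i = -11, 7, -8.
  1·M_0 + 4·M_1 + 1·M_2 = 6(Δ_1 - Δ_0) = 108
  1·M_1 + 4·M_2 + 1·M_3 = 6(Δ_2 - Δ_1) = -90
Natural end conditions: M_0 = M_3 = 0.
Hence M_0 = 0, M_1 = 174/5, M_2 = -156/5, M_3 = 0.
On [2, 3], S'(x) = b_2 + 2c_2·(x - 2) + 3d_2·(x - 2)² with b_2 = Δ_2 - h_2(2M_2 + M_3)/6 = 12/5, c_2 = M_2/2 = -78/5, d_2 = (M_3 - M_2)/(6h_2) = 26/5. So S'(2) = 12/5.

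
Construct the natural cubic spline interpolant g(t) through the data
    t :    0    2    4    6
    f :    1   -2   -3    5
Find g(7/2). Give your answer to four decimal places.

Put M_i = g'' at the i-th knot. Here h = (2, 2, 2) and Δ = (-3/2, -1/2, 4), so the interior equations h_(i-1)·M_(i-1) + 2(h_(i-1)+h_i)·M_i + h_i·M_(i+1) = 6(Δ_i − Δ_(i-1)) read
  2·M_0 + 8·M_1 + 2·M_2 = 6(Δ_1 - Δ_0) = 6
  2·M_1 + 8·M_2 + 2·M_3 = 6(Δ_2 - Δ_1) = 27
Natural end conditions: M_0 = M_3 = 0.
Hence M_0 = 0, M_1 = -1/10, M_2 = 17/5, M_3 = 0.
On [2, 4], g(t) = -2 - 47/30·(t - 2) - 1/20·(t - 2)² + 7/24·(t - 2)³.
With (t - 2) = 3/2: g(7/2) = -1113/320.

-3.4781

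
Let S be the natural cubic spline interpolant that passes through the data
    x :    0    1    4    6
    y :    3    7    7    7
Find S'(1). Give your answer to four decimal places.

2.8732

With m_i denoting the second derivative at x_i, h_i = 1, 3, 2, and Δ_i = (y_(i+1) − y_i)/h_i = 4, 0, 0:
  1·m_0 + 8·m_1 + 3·m_2 = 6(Δ_1 - Δ_0) = -24
  3·m_1 + 10·m_2 + 2·m_3 = 6(Δ_2 - Δ_1) = 0
Natural end conditions: m_0 = m_3 = 0.
Solving: m_0 = 0, m_1 = -240/71, m_2 = 72/71, m_3 = 0.
On [1, 4], S'(x) = b_1 + 2c_1·(x - 1) + 3d_1·(x - 1)² with b_1 = Δ_1 - h_1(2m_1 + m_2)/6 = 204/71, c_1 = m_1/2 = -120/71, d_1 = (m_2 - m_1)/(6h_1) = 52/213. So S'(1) = 204/71.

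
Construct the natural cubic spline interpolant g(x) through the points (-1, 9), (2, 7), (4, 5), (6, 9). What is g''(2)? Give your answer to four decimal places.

Write σ_i for g''(x_i). With h_i = 3, 2, 2 and divided differences Δ_i = -2/3, -1, 2, the continuity of g' gives the tridiagonal system
  3·σ_0 + 10·σ_1 + 2·σ_2 = 6(Δ_1 - Δ_0) = -2
  2·σ_1 + 8·σ_2 + 2·σ_3 = 6(Δ_2 - Δ_1) = 18
Natural end conditions: σ_0 = σ_3 = 0.
Forward elimination and back-substitution give σ_0 = 0, σ_1 = -13/19, σ_2 = 46/19, σ_3 = 0.

-0.6842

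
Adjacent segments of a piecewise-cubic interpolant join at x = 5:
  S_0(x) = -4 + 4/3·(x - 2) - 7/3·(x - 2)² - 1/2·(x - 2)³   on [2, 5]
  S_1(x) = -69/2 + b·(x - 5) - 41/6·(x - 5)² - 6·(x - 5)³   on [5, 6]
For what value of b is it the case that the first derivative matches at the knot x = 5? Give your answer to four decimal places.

S_0'(x) = 4/3 - 14/3·(x - 2) - 3/2·(x - 2)², so S_0'(5) = -157/6. On the right, S_1'(5) = b, so b = -157/6.

-26.1667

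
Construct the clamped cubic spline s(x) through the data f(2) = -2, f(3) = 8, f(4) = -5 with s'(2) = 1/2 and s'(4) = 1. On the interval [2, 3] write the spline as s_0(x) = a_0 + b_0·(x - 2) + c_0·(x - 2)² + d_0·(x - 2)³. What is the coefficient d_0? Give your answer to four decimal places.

-22.1250

Write m_i for s''(x_i). With h_i = 1, 1 and divided differences Δ_i = 10, -13, the continuity of s' gives the tridiagonal system
  1·m_0 + 4·m_1 + 1·m_2 = 6(Δ_1 - Δ_0) = -138
Clamped end conditions give two more equations: 2h_0·m_0 + h_0·m_1 = 6(Δ_0 - s'(2)) = 57 and h_1·m_1 + 2h_1·m_2 = 6(s'(4) - Δ_1) = 84.
Solving the tridiagonal system: m_0 = 253/4, m_1 = -139/2, m_2 = 307/4.
On [2, 3], with s_0(x) = a_0 + b_0·(x - 2) + c_0·(x - 2)² + d_0·(x - 2)³: c_0 = m_0/2 = 253/8, d_0 = (m_1 - m_0)/(6h_0) = -177/8, b_0 = Δ_0 - h_0(2m_0 + m_1)/6 = 1/2.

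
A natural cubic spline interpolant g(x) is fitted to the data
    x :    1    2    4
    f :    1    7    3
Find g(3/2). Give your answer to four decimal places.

Put M_i = g'' at the i-th knot. Here h = (1, 2) and Δ = (6, -2), so the interior equations h_(i-1)·M_(i-1) + 2(h_(i-1)+h_i)·M_i + h_i·M_(i+1) = 6(Δ_i − Δ_(i-1)) read
  1·M_0 + 6·M_1 + 2·M_2 = 6(Δ_1 - Δ_0) = -48
Natural end conditions: M_0 = M_2 = 0.
Solving: M_0 = 0, M_1 = -8, M_2 = 0.
On [1, 2], g(x) = 1 + 22/3·(x - 1) + 0·(x - 1)² - 4/3·(x - 1)³.
With (x - 1) = 1/2: g(3/2) = 9/2.

4.5000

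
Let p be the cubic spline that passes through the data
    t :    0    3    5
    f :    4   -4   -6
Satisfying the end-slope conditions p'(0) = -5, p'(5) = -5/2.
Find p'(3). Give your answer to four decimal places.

-0.7500

Put m_i = p'' at the i-th knot. Here h = (3, 2) and Δ = (-8/3, -1), so the interior equations h_(i-1)·m_(i-1) + 2(h_(i-1)+h_i)·m_i + h_i·m_(i+1) = 6(Δ_i − Δ_(i-1)) read
  3·m_0 + 10·m_1 + 2·m_2 = 6(Δ_1 - Δ_0) = 10
Clamped end conditions give two more equations: 2h_0·m_0 + h_0·m_1 = 6(Δ_0 - p'(0)) = 14 and h_1·m_1 + 2h_1·m_2 = 6(p'(5) - Δ_1) = -9.
Solving: m_0 = 11/6, m_1 = 1, m_2 = -11/4.
On [3, 5], p'(t) = b_1 + 2c_1·(t - 3) + 3d_1·(t - 3)² with b_1 = Δ_1 - h_1(2m_1 + m_2)/6 = -3/4, c_1 = m_1/2 = 1/2, d_1 = (m_2 - m_1)/(6h_1) = -5/16. So p'(3) = -3/4.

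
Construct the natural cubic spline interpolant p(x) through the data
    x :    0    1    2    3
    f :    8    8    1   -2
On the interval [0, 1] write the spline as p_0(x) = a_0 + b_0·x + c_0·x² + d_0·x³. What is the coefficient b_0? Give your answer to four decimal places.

With σ_i denoting the second derivative at x_i, h_i = 1, 1, 1, and Δ_i = (y_(i+1) − y_i)/h_i = 0, -7, -3:
  1·σ_0 + 4·σ_1 + 1·σ_2 = 6(Δ_1 - Δ_0) = -42
  1·σ_1 + 4·σ_2 + 1·σ_3 = 6(Δ_2 - Δ_1) = 24
Natural end conditions: σ_0 = σ_3 = 0.
Hence σ_0 = 0, σ_1 = -64/5, σ_2 = 46/5, σ_3 = 0.
On [0, 1], with p_0(x) = a_0 + b_0·x + c_0·x² + d_0·x³: c_0 = σ_0/2 = 0, d_0 = (σ_1 - σ_0)/(6h_0) = -32/15, b_0 = Δ_0 - h_0(2σ_0 + σ_1)/6 = 32/15.

2.1333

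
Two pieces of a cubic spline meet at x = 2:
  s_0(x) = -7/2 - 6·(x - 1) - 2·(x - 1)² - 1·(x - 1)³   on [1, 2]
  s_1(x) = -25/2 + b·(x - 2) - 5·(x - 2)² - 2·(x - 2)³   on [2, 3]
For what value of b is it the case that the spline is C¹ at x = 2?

-13

s_0'(x) = -6 - 4·(x - 1) - 3·(x - 1)², so s_0'(2) = -13. On the right, s_1'(2) = b, so b = -13.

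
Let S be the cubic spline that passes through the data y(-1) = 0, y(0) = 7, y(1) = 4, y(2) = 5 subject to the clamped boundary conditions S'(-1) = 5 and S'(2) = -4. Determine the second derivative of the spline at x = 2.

Put σ_i = S'' at the i-th knot. Here h = (1, 1, 1) and Δ = (7, -3, 1), so the interior equations h_(i-1)·σ_(i-1) + 2(h_(i-1)+h_i)·σ_i + h_i·σ_(i+1) = 6(Δ_i − Δ_(i-1)) read
  1·σ_0 + 4·σ_1 + 1·σ_2 = 6(Δ_1 - Δ_0) = -60
  1·σ_1 + 4·σ_2 + 1·σ_3 = 6(Δ_2 - Δ_1) = 24
Clamped end conditions give two more equations: 2h_0·σ_0 + h_0·σ_1 = 6(Δ_0 - S'(-1)) = 12 and h_2·σ_2 + 2h_2·σ_3 = 6(S'(2) - Δ_2) = -30.
Solving: σ_0 = 18, σ_1 = -24, σ_2 = 18, σ_3 = -24.

-24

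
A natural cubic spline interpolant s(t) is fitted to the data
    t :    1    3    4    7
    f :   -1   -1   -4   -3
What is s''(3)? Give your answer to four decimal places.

-3.4894

Write σ_i for s''(x_i). With h_i = 2, 1, 3 and divided differences Δ_i = 0, -3, 1/3, the continuity of s' gives the tridiagonal system
  2·σ_0 + 6·σ_1 + 1·σ_2 = 6(Δ_1 - Δ_0) = -18
  1·σ_1 + 8·σ_2 + 3·σ_3 = 6(Δ_2 - Δ_1) = 20
Natural end conditions: σ_0 = σ_3 = 0.
Solving the tridiagonal system: σ_0 = 0, σ_1 = -164/47, σ_2 = 138/47, σ_3 = 0.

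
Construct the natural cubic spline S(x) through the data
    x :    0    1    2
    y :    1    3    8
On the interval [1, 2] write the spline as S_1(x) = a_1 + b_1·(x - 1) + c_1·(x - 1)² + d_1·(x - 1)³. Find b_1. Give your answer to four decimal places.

3.5000

Write σ_i for S''(x_i). With h_i = 1, 1 and divided differences Δ_i = 2, 5, the continuity of S' gives the tridiagonal system
  1·σ_0 + 4·σ_1 + 1·σ_2 = 6(Δ_1 - Δ_0) = 18
Natural end conditions: σ_0 = σ_2 = 0.
Hence σ_0 = 0, σ_1 = 9/2, σ_2 = 0.
On [1, 2], with S_1(x) = a_1 + b_1·(x - 1) + c_1·(x - 1)² + d_1·(x - 1)³: c_1 = σ_1/2 = 9/4, d_1 = (σ_2 - σ_1)/(6h_1) = -3/4, b_1 = Δ_1 - h_1(2σ_1 + σ_2)/6 = 7/2.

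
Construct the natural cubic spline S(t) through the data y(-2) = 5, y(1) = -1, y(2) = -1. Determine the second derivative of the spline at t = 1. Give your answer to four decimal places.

With m_i denoting the second derivative at x_i, h_i = 3, 1, and Δ_i = (y_(i+1) − y_i)/h_i = -2, 0:
  3·m_0 + 8·m_1 + 1·m_2 = 6(Δ_1 - Δ_0) = 12
Natural end conditions: m_0 = m_2 = 0.
Solving: m_0 = 0, m_1 = 3/2, m_2 = 0.

1.5000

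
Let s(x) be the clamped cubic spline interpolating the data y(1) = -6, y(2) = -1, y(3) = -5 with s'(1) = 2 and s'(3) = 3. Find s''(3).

35

Let m_i = s''(x_i). Step sizes h_i = 1, 1; slopes of the chords Δ_i = (y_(i+1) - y_i)/h_i = 5, -4.
  1·m_0 + 4·m_1 + 1·m_2 = 6(Δ_1 - Δ_0) = -54
Clamped end conditions give two more equations: 2h_0·m_0 + h_0·m_1 = 6(Δ_0 - s'(1)) = 18 and h_1·m_1 + 2h_1·m_2 = 6(s'(3) - Δ_1) = 42.
Solving the tridiagonal system: m_0 = 23, m_1 = -28, m_2 = 35.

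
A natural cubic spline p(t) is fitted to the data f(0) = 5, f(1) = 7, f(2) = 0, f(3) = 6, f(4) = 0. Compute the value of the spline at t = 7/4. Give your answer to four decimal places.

0.8719

Let σ_i = p''(x_i). Step sizes h_i = 1, 1, 1, 1; slopes of the chords Δ_i = (y_(i+1) - y_i)/h_i = 2, -7, 6, -6.
  1·σ_0 + 4·σ_1 + 1·σ_2 = 6(Δ_1 - Δ_0) = -54
  1·σ_1 + 4·σ_2 + 1·σ_3 = 6(Δ_2 - Δ_1) = 78
  1·σ_2 + 4·σ_3 + 1·σ_4 = 6(Δ_3 - Δ_2) = -72
Natural end conditions: σ_0 = σ_4 = 0.
Forward elimination and back-substitution give σ_0 = 0, σ_1 = -597/28, σ_2 = 219/7, σ_3 = -723/28, σ_4 = 0.
On [1, 2], p(t) = 7 - 143/28·(t - 1) - 597/56·(t - 1)² + 491/56·(t - 1)³.
With (t - 1) = 3/4: p(7/4) = 3125/3584.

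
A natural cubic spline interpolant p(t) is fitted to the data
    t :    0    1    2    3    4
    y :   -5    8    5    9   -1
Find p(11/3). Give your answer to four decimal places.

Write M_i for p''(x_i). With h_i = 1, 1, 1, 1 and divided differences Δ_i = 13, -3, 4, -10, the continuity of p' gives the tridiagonal system
  1·M_0 + 4·M_1 + 1·M_2 = 6(Δ_1 - Δ_0) = -96
  1·M_1 + 4·M_2 + 1·M_3 = 6(Δ_2 - Δ_1) = 42
  1·M_2 + 4·M_3 + 1·M_4 = 6(Δ_3 - Δ_2) = -84
Natural end conditions: M_0 = M_4 = 0.
Solving the tridiagonal system: M_0 = 0, M_1 = -423/14, M_2 = 174/7, M_3 = -381/14, M_4 = 0.
On [3, 4], p(t) = 9 - 13/14·(t - 3) - 381/28·(t - 3)² + 127/28·(t - 3)³.
With (t - 3) = 2/3: p(11/3) = 695/189.

3.6772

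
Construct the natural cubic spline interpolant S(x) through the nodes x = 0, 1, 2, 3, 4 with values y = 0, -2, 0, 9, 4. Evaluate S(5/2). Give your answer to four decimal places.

5.0491

Write σ_i for S''(x_i). With h_i = 1, 1, 1, 1 and divided differences Δ_i = -2, 2, 9, -5, the continuity of S' gives the tridiagonal system
  1·σ_0 + 4·σ_1 + 1·σ_2 = 6(Δ_1 - Δ_0) = 24
  1·σ_1 + 4·σ_2 + 1·σ_3 = 6(Δ_2 - Δ_1) = 42
  1·σ_2 + 4·σ_3 + 1·σ_4 = 6(Δ_3 - Δ_2) = -84
Natural end conditions: σ_0 = σ_4 = 0.
Solving the tridiagonal system: σ_0 = 0, σ_1 = 27/14, σ_2 = 114/7, σ_3 = -351/14, σ_4 = 0.
On [2, 3], S(x) = 0 + 31/4·(x - 2) + 57/7·(x - 2)² - 193/28·(x - 2)³.
With (x - 2) = 1/2: S(5/2) = 1131/224.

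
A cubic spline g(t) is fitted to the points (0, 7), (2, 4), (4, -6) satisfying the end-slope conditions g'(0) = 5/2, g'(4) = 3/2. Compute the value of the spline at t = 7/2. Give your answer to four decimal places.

-5.4102

Put M_i = g'' at the i-th knot. Here h = (2, 2) and Δ = (-3/2, -5), so the interior equations h_(i-1)·M_(i-1) + 2(h_(i-1)+h_i)·M_i + h_i·M_(i+1) = 6(Δ_i − Δ_(i-1)) read
  2·M_0 + 8·M_1 + 2·M_2 = 6(Δ_1 - Δ_0) = -21
Clamped end conditions give two more equations: 2h_0·M_0 + h_0·M_1 = 6(Δ_0 - g'(0)) = -24 and h_1·M_1 + 2h_1·M_2 = 6(g'(4) - Δ_1) = 39.
Solving: M_0 = -29/8, M_1 = -19/4, M_2 = 97/8.
On [2, 4], g(t) = 4 - 47/8·(t - 2) - 19/8·(t - 2)² + 45/32·(t - 2)³.
With (t - 2) = 3/2: g(7/2) = -1385/256.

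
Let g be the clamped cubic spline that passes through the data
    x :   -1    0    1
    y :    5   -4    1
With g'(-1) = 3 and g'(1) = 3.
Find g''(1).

Let m_i = g''(x_i). Step sizes h_i = 1, 1; slopes of the chords Δ_i = (y_(i+1) - y_i)/h_i = -9, 5.
  1·m_0 + 4·m_1 + 1·m_2 = 6(Δ_1 - Δ_0) = 84
Clamped end conditions give two more equations: 2h_0·m_0 + h_0·m_1 = 6(Δ_0 - g'(-1)) = -72 and h_1·m_1 + 2h_1·m_2 = 6(g'(1) - Δ_1) = -12.
Solving: m_0 = -57, m_1 = 42, m_2 = -27.

-27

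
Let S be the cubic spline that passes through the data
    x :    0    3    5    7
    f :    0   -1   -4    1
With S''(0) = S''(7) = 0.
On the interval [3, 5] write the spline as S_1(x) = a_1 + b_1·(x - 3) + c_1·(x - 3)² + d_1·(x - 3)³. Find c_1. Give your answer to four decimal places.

With M_i denoting the second derivative at x_i, h_i = 3, 2, 2, and Δ_i = (y_(i+1) − y_i)/h_i = -1/3, -3/2, 5/2:
  3·M_0 + 10·M_1 + 2·M_2 = 6(Δ_1 - Δ_0) = -7
  2·M_1 + 8·M_2 + 2·M_3 = 6(Δ_2 - Δ_1) = 24
Natural end conditions: M_0 = M_3 = 0.
Forward elimination and back-substitution give M_0 = 0, M_1 = -26/19, M_2 = 127/38, M_3 = 0.
On [3, 5], with S_1(x) = a_1 + b_1·(x - 3) + c_1·(x - 3)² + d_1·(x - 3)³: c_1 = M_1/2 = -13/19, d_1 = (M_2 - M_1)/(6h_1) = 179/456, b_1 = Δ_1 - h_1(2M_1 + M_2)/6 = -97/57.

-0.6842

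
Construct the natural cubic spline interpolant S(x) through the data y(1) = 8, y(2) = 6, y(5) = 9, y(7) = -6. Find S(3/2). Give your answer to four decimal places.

Write M_i for S''(x_i). With h_i = 1, 3, 2 and divided differences Δ_i = -2, 1, -15/2, the continuity of S' gives the tridiagonal system
  1·M_0 + 8·M_1 + 3·M_2 = 6(Δ_1 - Δ_0) = 18
  3·M_1 + 10·M_2 + 2·M_3 = 6(Δ_2 - Δ_1) = -51
Natural end conditions: M_0 = M_3 = 0.
Hence M_0 = 0, M_1 = 333/71, M_2 = -462/71, M_3 = 0.
On [1, 2], S(x) = 8 - 395/142·(x - 1) + 0·(x - 1)² + 111/142·(x - 1)³.
With (x - 1) = 1/2: S(3/2) = 7619/1136.

6.7069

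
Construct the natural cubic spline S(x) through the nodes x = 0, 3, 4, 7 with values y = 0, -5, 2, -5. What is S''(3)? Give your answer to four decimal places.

Let M_i = S''(x_i). Step sizes h_i = 3, 1, 3; slopes of the chords Δ_i = (y_(i+1) - y_i)/h_i = -5/3, 7, -7/3.
  3·M_0 + 8·M_1 + 1·M_2 = 6(Δ_1 - Δ_0) = 52
  1·M_1 + 8·M_2 + 3·M_3 = 6(Δ_2 - Δ_1) = -56
Natural end conditions: M_0 = M_3 = 0.
Hence M_0 = 0, M_1 = 472/63, M_2 = -500/63, M_3 = 0.

7.4921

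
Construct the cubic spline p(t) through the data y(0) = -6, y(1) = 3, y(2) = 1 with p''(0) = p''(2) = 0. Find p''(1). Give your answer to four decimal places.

-16.5000

Write M_i for p''(x_i). With h_i = 1, 1 and divided differences Δ_i = 9, -2, the continuity of p' gives the tridiagonal system
  1·M_0 + 4·M_1 + 1·M_2 = 6(Δ_1 - Δ_0) = -66
Natural end conditions: M_0 = M_2 = 0.
Hence M_0 = 0, M_1 = -33/2, M_2 = 0.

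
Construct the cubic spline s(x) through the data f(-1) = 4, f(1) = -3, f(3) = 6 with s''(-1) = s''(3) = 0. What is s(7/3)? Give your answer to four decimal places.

1.8148

Put M_i = s'' at the i-th knot. Here h = (2, 2) and Δ = (-7/2, 9/2), so the interior equations h_(i-1)·M_(i-1) + 2(h_(i-1)+h_i)·M_i + h_i·M_(i+1) = 6(Δ_i − Δ_(i-1)) read
  2·M_0 + 8·M_1 + 2·M_2 = 6(Δ_1 - Δ_0) = 48
Natural end conditions: M_0 = M_2 = 0.
Solving the tridiagonal system: M_0 = 0, M_1 = 6, M_2 = 0.
On [1, 3], s(x) = -3 + 1/2·(x - 1) + 3·(x - 1)² - 1/2·(x - 1)³.
With (x - 1) = 4/3: s(7/3) = 49/27.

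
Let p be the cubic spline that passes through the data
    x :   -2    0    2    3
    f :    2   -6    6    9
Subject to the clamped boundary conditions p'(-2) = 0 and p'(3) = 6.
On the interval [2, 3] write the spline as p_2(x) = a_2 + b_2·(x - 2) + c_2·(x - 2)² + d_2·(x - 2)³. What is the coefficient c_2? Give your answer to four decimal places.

Let σ_i = p''(x_i). Step sizes h_i = 2, 2, 1; slopes of the chords Δ_i = (y_(i+1) - y_i)/h_i = -4, 6, 3.
  2·σ_0 + 8·σ_1 + 2·σ_2 = 6(Δ_1 - Δ_0) = 60
  2·σ_1 + 6·σ_2 + 1·σ_3 = 6(Δ_2 - Δ_1) = -18
Clamped end conditions give two more equations: 2h_0·σ_0 + h_0·σ_1 = 6(Δ_0 - p'(-2)) = -24 and h_2·σ_2 + 2h_2·σ_3 = 6(p'(3) - Δ_2) = 18.
Solving: σ_0 = -288/23, σ_1 = 300/23, σ_2 = -222/23, σ_3 = 318/23.
On [2, 3], with p_2(x) = a_2 + b_2·(x - 2) + c_2·(x - 2)² + d_2·(x - 2)³: c_2 = σ_2/2 = -111/23, d_2 = (σ_3 - σ_2)/(6h_2) = 90/23, b_2 = Δ_2 - h_2(2σ_2 + σ_3)/6 = 90/23.

-4.8261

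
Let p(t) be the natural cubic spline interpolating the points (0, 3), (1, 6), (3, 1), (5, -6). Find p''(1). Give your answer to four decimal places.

-5.7273

Let M_i = p''(x_i). Step sizes h_i = 1, 2, 2; slopes of the chords Δ_i = (y_(i+1) - y_i)/h_i = 3, -5/2, -7/2.
  1·M_0 + 6·M_1 + 2·M_2 = 6(Δ_1 - Δ_0) = -33
  2·M_1 + 8·M_2 + 2·M_3 = 6(Δ_2 - Δ_1) = -6
Natural end conditions: M_0 = M_3 = 0.
Solving the tridiagonal system: M_0 = 0, M_1 = -63/11, M_2 = 15/22, M_3 = 0.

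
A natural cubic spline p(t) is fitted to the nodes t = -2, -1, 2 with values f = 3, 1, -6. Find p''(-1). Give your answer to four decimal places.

-0.2500

Put M_i = p'' at the i-th knot. Here h = (1, 3) and Δ = (-2, -7/3), so the interior equations h_(i-1)·M_(i-1) + 2(h_(i-1)+h_i)·M_i + h_i·M_(i+1) = 6(Δ_i − Δ_(i-1)) read
  1·M_0 + 8·M_1 + 3·M_2 = 6(Δ_1 - Δ_0) = -2
Natural end conditions: M_0 = M_2 = 0.
Forward elimination and back-substitution give M_0 = 0, M_1 = -1/4, M_2 = 0.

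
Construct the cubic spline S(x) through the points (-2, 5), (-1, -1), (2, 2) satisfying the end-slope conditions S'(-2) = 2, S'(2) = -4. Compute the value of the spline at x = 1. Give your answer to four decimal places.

Let M_i = S''(x_i). Step sizes h_i = 1, 3; slopes of the chords Δ_i = (y_(i+1) - y_i)/h_i = -6, 1.
  1·M_0 + 8·M_1 + 3·M_2 = 6(Δ_1 - Δ_0) = 42
Clamped end conditions give two more equations: 2h_0·M_0 + h_0·M_1 = 6(Δ_0 - S'(-2)) = -48 and h_1·M_1 + 2h_1·M_2 = 6(S'(2) - Δ_1) = -30.
Forward elimination and back-substitution give M_0 = -123/4, M_1 = 27/2, M_2 = -47/4.
On [-1, 2], S(x) = -1 - 53/8·(x + 1) + 27/4·(x + 1)² - 101/72·(x + 1)³.
With (x + 1) = 2: S(1) = 55/36.

1.5278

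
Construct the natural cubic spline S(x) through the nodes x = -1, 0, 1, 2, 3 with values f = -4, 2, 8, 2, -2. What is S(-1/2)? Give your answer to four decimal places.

With m_i denoting the second derivative at x_i, h_i = 1, 1, 1, 1, and Δ_i = (y_(i+1) − y_i)/h_i = 6, 6, -6, -4:
  1·m_0 + 4·m_1 + 1·m_2 = 6(Δ_1 - Δ_0) = 0
  1·m_1 + 4·m_2 + 1·m_3 = 6(Δ_2 - Δ_1) = -72
  1·m_2 + 4·m_3 + 1·m_4 = 6(Δ_3 - Δ_2) = 12
Natural end conditions: m_0 = m_4 = 0.
Hence m_0 = 0, m_1 = 75/14, m_2 = -150/7, m_3 = 117/14, m_4 = 0.
On [-1, 0], S(x) = -4 + 143/28·(x + 1) + 0·(x + 1)² + 25/28·(x + 1)³.
With (x + 1) = 1/2: S(-1/2) = -299/224.

-1.3348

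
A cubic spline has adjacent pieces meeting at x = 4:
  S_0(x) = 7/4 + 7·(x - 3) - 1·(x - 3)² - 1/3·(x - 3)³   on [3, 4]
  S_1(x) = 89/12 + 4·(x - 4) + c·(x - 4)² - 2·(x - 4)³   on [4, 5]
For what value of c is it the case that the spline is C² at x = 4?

-2

S_0''(x) = -2 - 2·(x - 3), so S_0''(4) = -4. On the right, S_1''(4) = 2c, so c = -2.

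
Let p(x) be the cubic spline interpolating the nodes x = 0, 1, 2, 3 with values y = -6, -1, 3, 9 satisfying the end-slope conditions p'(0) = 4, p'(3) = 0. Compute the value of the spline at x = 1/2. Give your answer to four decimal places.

-3.5167

Let M_i = p''(x_i). Step sizes h_i = 1, 1, 1; slopes of the chords Δ_i = (y_(i+1) - y_i)/h_i = 5, 4, 6.
  1·M_0 + 4·M_1 + 1·M_2 = 6(Δ_1 - Δ_0) = -6
  1·M_1 + 4·M_2 + 1·M_3 = 6(Δ_2 - Δ_1) = 12
Clamped end conditions give two more equations: 2h_0·M_0 + h_0·M_1 = 6(Δ_0 - p'(0)) = 6 and h_2·M_2 + 2h_2·M_3 = 6(p'(3) - Δ_2) = -36.
Solving the tridiagonal system: M_0 = 86/15, M_1 = -82/15, M_2 = 152/15, M_3 = -346/15.
On [0, 1], p(x) = -6 + 4·x + 43/15·x² - 28/15·x³.
With x = 1/2: p(1/2) = -211/60.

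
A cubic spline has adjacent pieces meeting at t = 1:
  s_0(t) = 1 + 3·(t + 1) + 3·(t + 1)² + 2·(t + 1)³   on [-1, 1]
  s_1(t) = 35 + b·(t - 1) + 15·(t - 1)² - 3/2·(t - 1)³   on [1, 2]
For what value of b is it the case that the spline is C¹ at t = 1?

39

s_0'(t) = 3 + 6·(t + 1) + 6·(t + 1)², so s_0'(1) = 39. On the right, s_1'(1) = b, so b = 39.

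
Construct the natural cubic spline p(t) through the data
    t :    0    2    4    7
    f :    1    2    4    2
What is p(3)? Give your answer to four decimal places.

Put m_i = p'' at the i-th knot. Here h = (2, 2, 3) and Δ = (1/2, 1, -2/3), so the interior equations h_(i-1)·m_(i-1) + 2(h_(i-1)+h_i)·m_i + h_i·m_(i+1) = 6(Δ_i − Δ_(i-1)) read
  2·m_0 + 8·m_1 + 2·m_2 = 6(Δ_1 - Δ_0) = 3
  2·m_1 + 10·m_2 + 3·m_3 = 6(Δ_2 - Δ_1) = -10
Natural end conditions: m_0 = m_3 = 0.
Solving the tridiagonal system: m_0 = 0, m_1 = 25/38, m_2 = -43/38, m_3 = 0.
On [2, 4], p(t) = 2 + 107/114·(t - 2) + 25/76·(t - 2)² - 17/114·(t - 2)³.
With (t - 2) = 1: p(3) = 237/76.

3.1184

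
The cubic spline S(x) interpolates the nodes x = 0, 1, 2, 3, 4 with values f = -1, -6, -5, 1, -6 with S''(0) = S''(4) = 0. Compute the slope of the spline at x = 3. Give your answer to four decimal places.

0.4643

With M_i denoting the second derivative at x_i, h_i = 1, 1, 1, 1, and Δ_i = (y_(i+1) − y_i)/h_i = -5, 1, 6, -7:
  1·M_0 + 4·M_1 + 1·M_2 = 6(Δ_1 - Δ_0) = 36
  1·M_1 + 4·M_2 + 1·M_3 = 6(Δ_2 - Δ_1) = 30
  1·M_2 + 4·M_3 + 1·M_4 = 6(Δ_3 - Δ_2) = -78
Natural end conditions: M_0 = M_4 = 0.
Hence M_0 = 0, M_1 = 171/28, M_2 = 81/7, M_3 = -627/28, M_4 = 0.
On [3, 4], S'(x) = b_3 + 2c_3·(x - 3) + 3d_3·(x - 3)² with b_3 = Δ_3 - h_3(2M_3 + M_4)/6 = 13/28, c_3 = M_3/2 = -627/56, d_3 = (M_4 - M_3)/(6h_3) = 209/56. So S'(3) = 13/28.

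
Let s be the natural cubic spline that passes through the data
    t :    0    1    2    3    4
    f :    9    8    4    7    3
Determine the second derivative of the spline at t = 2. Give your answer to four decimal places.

Put M_i = s'' at the i-th knot. Here h = (1, 1, 1, 1) and Δ = (-1, -4, 3, -4), so the interior equations h_(i-1)·M_(i-1) + 2(h_(i-1)+h_i)·M_i + h_i·M_(i+1) = 6(Δ_i − Δ_(i-1)) read
  1·M_0 + 4·M_1 + 1·M_2 = 6(Δ_1 - Δ_0) = -18
  1·M_1 + 4·M_2 + 1·M_3 = 6(Δ_2 - Δ_1) = 42
  1·M_2 + 4·M_3 + 1·M_4 = 6(Δ_3 - Δ_2) = -42
Natural end conditions: M_0 = M_4 = 0.
Solving: M_0 = 0, M_1 = -60/7, M_2 = 114/7, M_3 = -102/7, M_4 = 0.

16.2857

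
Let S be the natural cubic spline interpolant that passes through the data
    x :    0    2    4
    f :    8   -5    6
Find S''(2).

9

With m_i denoting the second derivative at x_i, h_i = 2, 2, and Δ_i = (y_(i+1) − y_i)/h_i = -13/2, 11/2:
  2·m_0 + 8·m_1 + 2·m_2 = 6(Δ_1 - Δ_0) = 72
Natural end conditions: m_0 = m_2 = 0.
Hence m_0 = 0, m_1 = 9, m_2 = 0.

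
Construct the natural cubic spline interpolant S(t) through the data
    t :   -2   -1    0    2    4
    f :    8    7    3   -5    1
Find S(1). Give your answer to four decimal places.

-2.0982

With M_i denoting the second derivative at x_i, h_i = 1, 1, 2, 2, and Δ_i = (y_(i+1) − y_i)/h_i = -1, -4, -4, 3:
  1·M_0 + 4·M_1 + 1·M_2 = 6(Δ_1 - Δ_0) = -18
  1·M_1 + 6·M_2 + 2·M_3 = 6(Δ_2 - Δ_1) = 0
  2·M_2 + 8·M_3 + 2·M_4 = 6(Δ_3 - Δ_2) = 42
Natural end conditions: M_0 = M_4 = 0.
Solving the tridiagonal system: M_0 = 0, M_1 = -59/14, M_2 = -8/7, M_3 = 155/28, M_4 = 0.
On [0, 2], S(t) = 3 - 61/12·t - 4/7·t² + 187/336·t³.
With t = 1: S(1) = -235/112.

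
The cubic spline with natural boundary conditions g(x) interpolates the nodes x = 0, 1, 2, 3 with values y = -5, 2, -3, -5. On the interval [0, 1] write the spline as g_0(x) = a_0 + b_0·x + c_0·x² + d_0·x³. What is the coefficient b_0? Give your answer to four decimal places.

10.4000

Put σ_i = g'' at the i-th knot. Here h = (1, 1, 1) and Δ = (7, -5, -2), so the interior equations h_(i-1)·σ_(i-1) + 2(h_(i-1)+h_i)·σ_i + h_i·σ_(i+1) = 6(Δ_i − Δ_(i-1)) read
  1·σ_0 + 4·σ_1 + 1·σ_2 = 6(Δ_1 - Δ_0) = -72
  1·σ_1 + 4·σ_2 + 1·σ_3 = 6(Δ_2 - Δ_1) = 18
Natural end conditions: σ_0 = σ_3 = 0.
Hence σ_0 = 0, σ_1 = -102/5, σ_2 = 48/5, σ_3 = 0.
On [0, 1], with g_0(x) = a_0 + b_0·x + c_0·x² + d_0·x³: c_0 = σ_0/2 = 0, d_0 = (σ_1 - σ_0)/(6h_0) = -17/5, b_0 = Δ_0 - h_0(2σ_0 + σ_1)/6 = 52/5.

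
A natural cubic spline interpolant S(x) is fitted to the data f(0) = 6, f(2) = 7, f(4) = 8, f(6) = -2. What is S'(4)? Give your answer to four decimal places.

-2.0667

Put σ_i = S'' at the i-th knot. Here h = (2, 2, 2) and Δ = (1/2, 1/2, -5), so the interior equations h_(i-1)·σ_(i-1) + 2(h_(i-1)+h_i)·σ_i + h_i·σ_(i+1) = 6(Δ_i − Δ_(i-1)) read
  2·σ_0 + 8·σ_1 + 2·σ_2 = 6(Δ_1 - Δ_0) = 0
  2·σ_1 + 8·σ_2 + 2·σ_3 = 6(Δ_2 - Δ_1) = -33
Natural end conditions: σ_0 = σ_3 = 0.
Forward elimination and back-substitution give σ_0 = 0, σ_1 = 11/10, σ_2 = -22/5, σ_3 = 0.
On [4, 6], S'(x) = b_2 + 2c_2·(x - 4) + 3d_2·(x - 4)² with b_2 = Δ_2 - h_2(2σ_2 + σ_3)/6 = -31/15, c_2 = σ_2/2 = -11/5, d_2 = (σ_3 - σ_2)/(6h_2) = 11/30. So S'(4) = -31/15.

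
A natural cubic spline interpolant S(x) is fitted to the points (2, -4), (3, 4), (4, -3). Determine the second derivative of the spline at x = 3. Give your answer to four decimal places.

-22.5000

Write m_i for S''(x_i). With h_i = 1, 1 and divided differences Δ_i = 8, -7, the continuity of S' gives the tridiagonal system
  1·m_0 + 4·m_1 + 1·m_2 = 6(Δ_1 - Δ_0) = -90
Natural end conditions: m_0 = m_2 = 0.
Solving: m_0 = 0, m_1 = -45/2, m_2 = 0.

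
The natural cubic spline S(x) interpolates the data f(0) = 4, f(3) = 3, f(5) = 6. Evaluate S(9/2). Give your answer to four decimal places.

5.0781

Let σ_i = S''(x_i). Step sizes h_i = 3, 2; slopes of the chords Δ_i = (y_(i+1) - y_i)/h_i = -1/3, 3/2.
  3·σ_0 + 10·σ_1 + 2·σ_2 = 6(Δ_1 - Δ_0) = 11
Natural end conditions: σ_0 = σ_2 = 0.
Hence σ_0 = 0, σ_1 = 11/10, σ_2 = 0.
On [3, 5], S(x) = 3 + 23/30·(x - 3) + 11/20·(x - 3)² - 11/120·(x - 3)³.
With (x - 3) = 3/2: S(9/2) = 325/64.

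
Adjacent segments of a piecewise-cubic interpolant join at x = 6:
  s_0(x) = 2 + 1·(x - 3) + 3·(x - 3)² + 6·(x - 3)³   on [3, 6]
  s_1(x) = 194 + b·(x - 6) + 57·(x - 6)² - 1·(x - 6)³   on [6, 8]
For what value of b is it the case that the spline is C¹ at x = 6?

181

s_0'(x) = 1 + 6·(x - 3) + 18·(x - 3)², so s_0'(6) = 181. On the right, s_1'(6) = b, so b = 181.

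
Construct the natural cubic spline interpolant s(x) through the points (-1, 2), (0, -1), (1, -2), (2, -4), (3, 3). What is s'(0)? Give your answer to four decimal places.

-1.4643

Put M_i = s'' at the i-th knot. Here h = (1, 1, 1, 1) and Δ = (-3, -1, -2, 7), so the interior equations h_(i-1)·M_(i-1) + 2(h_(i-1)+h_i)·M_i + h_i·M_(i+1) = 6(Δ_i − Δ_(i-1)) read
  1·M_0 + 4·M_1 + 1·M_2 = 6(Δ_1 - Δ_0) = 12
  1·M_1 + 4·M_2 + 1·M_3 = 6(Δ_2 - Δ_1) = -6
  1·M_2 + 4·M_3 + 1·M_4 = 6(Δ_3 - Δ_2) = 54
Natural end conditions: M_0 = M_4 = 0.
Hence M_0 = 0, M_1 = 129/28, M_2 = -45/7, M_3 = 423/28, M_4 = 0.
On [0, 1], s'(x) = b_1 + 2c_1·x + 3d_1·x² with b_1 = Δ_1 - h_1(2M_1 + M_2)/6 = -41/28, c_1 = M_1/2 = 129/56, d_1 = (M_2 - M_1)/(6h_1) = -103/56. So s'(0) = -41/28.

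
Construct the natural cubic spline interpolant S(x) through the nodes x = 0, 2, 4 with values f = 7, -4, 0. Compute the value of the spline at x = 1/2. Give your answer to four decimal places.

3.3711

Put M_i = S'' at the i-th knot. Here h = (2, 2) and Δ = (-11/2, 2), so the interior equations h_(i-1)·M_(i-1) + 2(h_(i-1)+h_i)·M_i + h_i·M_(i+1) = 6(Δ_i − Δ_(i-1)) read
  2·M_0 + 8·M_1 + 2·M_2 = 6(Δ_1 - Δ_0) = 45
Natural end conditions: M_0 = M_2 = 0.
Solving the tridiagonal system: M_0 = 0, M_1 = 45/8, M_2 = 0.
On [0, 2], S(x) = 7 - 59/8·x + 0·x² + 15/32·x³.
With x = 1/2: S(1/2) = 863/256.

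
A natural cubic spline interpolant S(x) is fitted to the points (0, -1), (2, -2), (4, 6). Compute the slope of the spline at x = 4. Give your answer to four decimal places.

5.1250

Write M_i for S''(x_i). With h_i = 2, 2 and divided differences Δ_i = -1/2, 4, the continuity of S' gives the tridiagonal system
  2·M_0 + 8·M_1 + 2·M_2 = 6(Δ_1 - Δ_0) = 27
Natural end conditions: M_0 = M_2 = 0.
Hence M_0 = 0, M_1 = 27/8, M_2 = 0.
On [2, 4], S'(x) = b_1 + 2c_1·(x - 2) + 3d_1·(x - 2)² with b_1 = Δ_1 - h_1(2M_1 + M_2)/6 = 7/4, c_1 = M_1/2 = 27/16, d_1 = (M_2 - M_1)/(6h_1) = -9/32. So S'(4) = 41/8.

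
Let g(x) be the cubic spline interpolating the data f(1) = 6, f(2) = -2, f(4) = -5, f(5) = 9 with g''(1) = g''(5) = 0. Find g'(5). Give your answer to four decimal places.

With M_i denoting the second derivative at x_i, h_i = 1, 2, 1, and Δ_i = (y_(i+1) − y_i)/h_i = -8, -3/2, 14:
  1·M_0 + 6·M_1 + 2·M_2 = 6(Δ_1 - Δ_0) = 39
  2·M_1 + 6·M_2 + 1·M_3 = 6(Δ_2 - Δ_1) = 93
Natural end conditions: M_0 = M_3 = 0.
Solving the tridiagonal system: M_0 = 0, M_1 = 3/2, M_2 = 15, M_3 = 0.
On [4, 5], g'(x) = b_2 + 2c_2·(x - 4) + 3d_2·(x - 4)² with b_2 = Δ_2 - h_2(2M_2 + M_3)/6 = 9, c_2 = M_2/2 = 15/2, d_2 = (M_3 - M_2)/(6h_2) = -5/2. So g'(5) = 33/2.

16.5000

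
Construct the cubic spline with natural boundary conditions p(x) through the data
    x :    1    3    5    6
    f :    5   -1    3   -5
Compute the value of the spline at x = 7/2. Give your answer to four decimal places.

With M_i denoting the second derivative at x_i, h_i = 2, 2, 1, and Δ_i = (y_(i+1) − y_i)/h_i = -3, 2, -8:
  2·M_0 + 8·M_1 + 2·M_2 = 6(Δ_1 - Δ_0) = 30
  2·M_1 + 6·M_2 + 1·M_3 = 6(Δ_2 - Δ_1) = -60
Natural end conditions: M_0 = M_3 = 0.
Hence M_0 = 0, M_1 = 75/11, M_2 = -135/11, M_3 = 0.
On [3, 5], p(x) = -1 + 17/11·(x - 3) + 75/22·(x - 3)² - 35/22·(x - 3)³.
With (x - 3) = 1/2: p(7/2) = 75/176.

0.4261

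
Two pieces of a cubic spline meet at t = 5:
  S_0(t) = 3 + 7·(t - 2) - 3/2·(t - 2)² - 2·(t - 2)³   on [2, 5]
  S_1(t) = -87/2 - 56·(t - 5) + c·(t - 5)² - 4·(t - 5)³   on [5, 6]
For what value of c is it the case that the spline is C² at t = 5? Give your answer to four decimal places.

S_0''(t) = -3 - 12·(t - 2), so S_0''(5) = -39. On the right, S_1''(5) = 2c, so c = -39/2.

-19.5000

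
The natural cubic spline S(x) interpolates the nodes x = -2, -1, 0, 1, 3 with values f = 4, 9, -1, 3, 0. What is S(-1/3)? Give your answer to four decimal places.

1.9009

Write m_i for S''(x_i). With h_i = 1, 1, 1, 2 and divided differences Δ_i = 5, -10, 4, -3/2, the continuity of S' gives the tridiagonal system
  1·m_0 + 4·m_1 + 1·m_2 = 6(Δ_1 - Δ_0) = -90
  1·m_1 + 4·m_2 + 1·m_3 = 6(Δ_2 - Δ_1) = 84
  1·m_2 + 6·m_3 + 2·m_4 = 6(Δ_3 - Δ_2) = -33
Natural end conditions: m_0 = m_4 = 0.
Forward elimination and back-substitution give m_0 = 0, m_1 = -2607/86, m_2 = 1344/43, m_3 = -921/86, m_4 = 0.
On [-1, 0], S(x) = 9 - 439/86·(x + 1) - 2607/172·(x + 1)² + 1765/172·(x + 1)³.
With (x + 1) = 2/3: S(-1/3) = 2207/1161.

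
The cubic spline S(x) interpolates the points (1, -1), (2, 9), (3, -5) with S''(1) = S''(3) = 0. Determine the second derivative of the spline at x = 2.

-36

Write m_i for S''(x_i). With h_i = 1, 1 and divided differences Δ_i = 10, -14, the continuity of S' gives the tridiagonal system
  1·m_0 + 4·m_1 + 1·m_2 = 6(Δ_1 - Δ_0) = -144
Natural end conditions: m_0 = m_2 = 0.
Forward elimination and back-substitution give m_0 = 0, m_1 = -36, m_2 = 0.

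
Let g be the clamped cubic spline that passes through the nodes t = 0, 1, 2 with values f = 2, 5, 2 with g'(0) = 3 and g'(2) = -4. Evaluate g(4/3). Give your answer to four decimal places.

Let M_i = g''(x_i). Step sizes h_i = 1, 1; slopes of the chords Δ_i = (y_(i+1) - y_i)/h_i = 3, -3.
  1·M_0 + 4·M_1 + 1·M_2 = 6(Δ_1 - Δ_0) = -36
Clamped end conditions give two more equations: 2h_0·M_0 + h_0·M_1 = 6(Δ_0 - g'(0)) = 0 and h_1·M_1 + 2h_1·M_2 = 6(g'(2) - Δ_1) = -6.
Forward elimination and back-substitution give M_0 = 11/2, M_1 = -11, M_2 = 5/2.
On [1, 2], g(t) = 5 + 1/4·(t - 1) - 11/2·(t - 1)² + 9/4·(t - 1)³.
With (t - 1) = 1/3: g(4/3) = 41/9.

4.5556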